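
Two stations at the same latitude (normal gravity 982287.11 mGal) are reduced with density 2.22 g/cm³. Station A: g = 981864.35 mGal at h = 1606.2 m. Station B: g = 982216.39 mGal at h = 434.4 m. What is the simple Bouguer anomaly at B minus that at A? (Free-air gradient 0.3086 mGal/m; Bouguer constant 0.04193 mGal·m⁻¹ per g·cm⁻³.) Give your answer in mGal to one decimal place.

Δg_SB(A) = 981864.35 − 982287.11 + 0.3086×1606.2 − 0.04193×2.22×1606.2 = -76.60 mGal
Δg_SB(B) = 982216.39 − 982287.11 + 0.3086×434.4 − 0.04193×2.22×434.4 = 22.90 mGal
Difference = 22.90 − (-76.60) = 99.50 mGal

99.5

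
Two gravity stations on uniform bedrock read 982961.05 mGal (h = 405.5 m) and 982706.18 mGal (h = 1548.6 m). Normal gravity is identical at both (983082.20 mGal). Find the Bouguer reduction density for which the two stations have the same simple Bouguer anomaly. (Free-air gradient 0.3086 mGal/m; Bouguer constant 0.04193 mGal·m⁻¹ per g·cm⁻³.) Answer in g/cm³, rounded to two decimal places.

2.04

Δg_obs = 982706.18 − 982961.05 = -254.87 mGal over Δh = 1548.6 − 405.5 = 1143.1 m
Equal Bouguer anomalies ⇒ Δg_obs + (0.3086 − 0.04193ρ)·Δh = 0
0.3086 − 0.04193ρ = −Δg_obs/Δh = 0.22296
ρ = (0.3086 − 0.22296) / 0.04193 = 2.04 g/cm³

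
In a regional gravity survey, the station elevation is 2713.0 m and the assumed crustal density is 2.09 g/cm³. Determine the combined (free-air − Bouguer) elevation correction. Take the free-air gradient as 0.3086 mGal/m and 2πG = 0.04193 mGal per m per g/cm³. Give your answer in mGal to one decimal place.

599.5

Combined gradient = 0.3086 − 0.04193 × 2.09 = 0.2209663 mGal/m
Combined elevation correction = 0.2209663 × 2713.0 = 599.5 mGal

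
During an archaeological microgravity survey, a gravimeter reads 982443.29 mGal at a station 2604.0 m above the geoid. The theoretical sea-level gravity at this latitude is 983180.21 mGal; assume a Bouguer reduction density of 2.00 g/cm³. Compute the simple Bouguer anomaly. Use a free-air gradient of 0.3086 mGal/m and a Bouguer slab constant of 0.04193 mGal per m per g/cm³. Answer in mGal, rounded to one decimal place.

Free-air correction = 0.3086 × 2604.0 = 803.59 mGal
Free-air anomaly = 982443.29 − 983180.21 + (803.59) = 66.67 mGal
Bouguer slab correction = 0.04193 × 2.00 × 2604.0 = 218.37 mGal
Simple Bouguer anomaly = 66.67 − (218.37) = -151.70 mGal

-151.7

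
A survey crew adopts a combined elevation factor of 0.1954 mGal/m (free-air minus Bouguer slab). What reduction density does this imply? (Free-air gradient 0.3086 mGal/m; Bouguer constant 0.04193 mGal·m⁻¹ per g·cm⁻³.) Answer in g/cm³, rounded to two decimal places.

0.1954 = 0.3086 − 0.04193 × ρ
ρ = (0.3086 − 0.1954) / 0.04193 = 2.70 g/cm³

2.70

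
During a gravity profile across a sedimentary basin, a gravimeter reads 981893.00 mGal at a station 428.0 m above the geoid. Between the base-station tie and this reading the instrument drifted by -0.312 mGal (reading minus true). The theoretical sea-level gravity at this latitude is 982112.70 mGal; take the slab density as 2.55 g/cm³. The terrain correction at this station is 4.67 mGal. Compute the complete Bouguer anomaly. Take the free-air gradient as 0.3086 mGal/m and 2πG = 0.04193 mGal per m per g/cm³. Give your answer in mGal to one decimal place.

Drift-corrected reading = 981893.00 − (-0.312) = 981893.312 mGal
Free-air correction = 0.3086 × 428.0 = 132.08 mGal
Free-air anomaly = 981893.312 − 982112.70 + (132.08) = -87.308 mGal
Bouguer slab correction = 0.04193 × 2.55 × 428.0 = 45.76 mGal
Simple Bouguer anomaly = -87.308 − (45.76) = -133.068 mGal
Complete Bouguer anomaly = -133.068 + 4.67 = -128.398 mGal

-128.4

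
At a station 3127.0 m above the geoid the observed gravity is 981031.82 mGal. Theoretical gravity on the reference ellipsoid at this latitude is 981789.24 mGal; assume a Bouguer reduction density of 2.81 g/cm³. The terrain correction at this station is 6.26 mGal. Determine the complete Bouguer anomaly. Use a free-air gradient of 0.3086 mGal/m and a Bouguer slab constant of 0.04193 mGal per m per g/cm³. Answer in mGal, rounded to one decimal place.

Free-air correction = 0.3086 × 3127.0 = 964.99 mGal
Free-air anomaly = 981031.82 − 981789.24 + (964.99) = 207.57 mGal
Bouguer slab correction = 0.04193 × 2.81 × 3127.0 = 368.43 mGal
Simple Bouguer anomaly = 207.57 − (368.43) = -160.86 mGal
Complete Bouguer anomaly = -160.86 + 6.26 = -154.60 mGal

-154.6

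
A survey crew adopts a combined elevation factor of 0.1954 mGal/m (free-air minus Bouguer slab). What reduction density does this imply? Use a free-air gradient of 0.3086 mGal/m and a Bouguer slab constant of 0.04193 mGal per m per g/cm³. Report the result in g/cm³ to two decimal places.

0.1954 = 0.3086 − 0.04193 × ρ
ρ = (0.3086 − 0.1954) / 0.04193 = 2.70 g/cm³

2.70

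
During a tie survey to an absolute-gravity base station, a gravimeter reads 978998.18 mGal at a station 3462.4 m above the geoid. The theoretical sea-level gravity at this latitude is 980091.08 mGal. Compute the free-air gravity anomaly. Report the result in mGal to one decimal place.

-24.4

Free-air correction = 0.3086 × 3462.4 = 1068.50 mGal
Free-air anomaly = 978998.18 − 980091.08 + (1068.50) = -24.40 mGal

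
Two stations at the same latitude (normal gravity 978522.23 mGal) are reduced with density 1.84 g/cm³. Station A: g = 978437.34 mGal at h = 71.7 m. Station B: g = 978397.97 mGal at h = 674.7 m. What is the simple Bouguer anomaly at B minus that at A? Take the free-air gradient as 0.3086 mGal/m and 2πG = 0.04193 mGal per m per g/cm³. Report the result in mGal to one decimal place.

Δg_SB(A) = 978437.34 − 978522.23 + 0.3086×71.7 − 0.04193×1.84×71.7 = -68.30 mGal
Δg_SB(B) = 978397.97 − 978522.23 + 0.3086×674.7 − 0.04193×1.84×674.7 = 31.90 mGal
Difference = 31.90 − (-68.30) = 100.20 mGal

100.2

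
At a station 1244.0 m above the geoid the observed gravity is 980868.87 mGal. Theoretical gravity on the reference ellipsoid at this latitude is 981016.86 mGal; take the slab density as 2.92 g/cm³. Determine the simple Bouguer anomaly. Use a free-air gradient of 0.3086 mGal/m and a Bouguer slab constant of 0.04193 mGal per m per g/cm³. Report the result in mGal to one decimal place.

Free-air correction = 0.3086 × 1244.0 = 383.90 mGal
Free-air anomaly = 980868.87 − 981016.86 + (383.90) = 235.91 mGal
Bouguer slab correction = 0.04193 × 2.92 × 1244.0 = 152.31 mGal
Simple Bouguer anomaly = 235.91 − (152.31) = 83.60 mGal

83.6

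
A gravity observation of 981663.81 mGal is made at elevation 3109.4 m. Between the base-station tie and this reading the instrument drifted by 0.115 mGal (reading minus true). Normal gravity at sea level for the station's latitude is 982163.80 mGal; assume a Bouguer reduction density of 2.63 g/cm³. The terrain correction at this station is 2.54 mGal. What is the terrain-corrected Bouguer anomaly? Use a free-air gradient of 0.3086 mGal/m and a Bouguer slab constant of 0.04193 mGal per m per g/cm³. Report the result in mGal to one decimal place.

Drift-corrected reading = 981663.81 − (0.115) = 981663.695 mGal
Free-air correction = 0.3086 × 3109.4 = 959.56 mGal
Free-air anomaly = 981663.695 − 982163.80 + (959.56) = 459.455 mGal
Bouguer slab correction = 0.04193 × 2.63 × 3109.4 = 342.89 mGal
Simple Bouguer anomaly = 459.455 − (342.89) = 116.565 mGal
Complete Bouguer anomaly = 116.565 + 2.54 = 119.105 mGal

119.1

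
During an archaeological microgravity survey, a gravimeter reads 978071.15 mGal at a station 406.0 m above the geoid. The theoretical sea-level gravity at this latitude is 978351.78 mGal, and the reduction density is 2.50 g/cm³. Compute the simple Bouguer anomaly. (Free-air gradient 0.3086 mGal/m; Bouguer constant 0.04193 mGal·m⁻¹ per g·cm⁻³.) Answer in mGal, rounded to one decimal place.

Free-air correction = 0.3086 × 406.0 = 125.29 mGal
Free-air anomaly = 978071.15 − 978351.78 + (125.29) = -155.34 mGal
Bouguer slab correction = 0.04193 × 2.50 × 406.0 = 42.56 mGal
Simple Bouguer anomaly = -155.34 − (42.56) = -197.90 mGal

-197.9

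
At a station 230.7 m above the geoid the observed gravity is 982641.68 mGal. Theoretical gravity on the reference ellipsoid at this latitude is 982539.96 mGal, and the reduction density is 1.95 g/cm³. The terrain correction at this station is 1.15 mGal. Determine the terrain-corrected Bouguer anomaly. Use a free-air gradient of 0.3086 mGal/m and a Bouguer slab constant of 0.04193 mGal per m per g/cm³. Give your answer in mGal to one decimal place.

Free-air correction = 0.3086 × 230.7 = 71.19 mGal
Free-air anomaly = 982641.68 − 982539.96 + (71.19) = 172.91 mGal
Bouguer slab correction = 0.04193 × 1.95 × 230.7 = 18.86 mGal
Simple Bouguer anomaly = 172.91 − (18.86) = 154.05 mGal
Complete Bouguer anomaly = 154.05 + 1.15 = 155.20 mGal

155.2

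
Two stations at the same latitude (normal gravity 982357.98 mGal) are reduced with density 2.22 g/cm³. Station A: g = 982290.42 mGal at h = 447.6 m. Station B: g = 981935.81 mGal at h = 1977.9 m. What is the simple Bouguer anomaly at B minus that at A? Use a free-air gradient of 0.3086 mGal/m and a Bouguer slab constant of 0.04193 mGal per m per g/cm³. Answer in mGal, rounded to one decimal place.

Δg_SB(A) = 982290.42 − 982357.98 + 0.3086×447.6 − 0.04193×2.22×447.6 = 28.90 mGal
Δg_SB(B) = 981935.81 − 982357.98 + 0.3086×1977.9 − 0.04193×2.22×1977.9 = 4.10 mGal
Difference = 4.10 − (28.90) = -24.80 mGal

-24.8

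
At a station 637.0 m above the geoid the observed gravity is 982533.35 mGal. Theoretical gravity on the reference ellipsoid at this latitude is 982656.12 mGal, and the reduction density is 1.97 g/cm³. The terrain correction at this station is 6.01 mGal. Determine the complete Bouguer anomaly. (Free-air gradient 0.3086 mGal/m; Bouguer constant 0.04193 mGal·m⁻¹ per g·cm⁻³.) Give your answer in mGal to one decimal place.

27.2

Free-air correction = 0.3086 × 637.0 = 196.58 mGal
Free-air anomaly = 982533.35 − 982656.12 + (196.58) = 73.81 mGal
Bouguer slab correction = 0.04193 × 1.97 × 637.0 = 52.62 mGal
Simple Bouguer anomaly = 73.81 − (52.62) = 21.19 mGal
Complete Bouguer anomaly = 21.19 + 6.01 = 27.20 mGal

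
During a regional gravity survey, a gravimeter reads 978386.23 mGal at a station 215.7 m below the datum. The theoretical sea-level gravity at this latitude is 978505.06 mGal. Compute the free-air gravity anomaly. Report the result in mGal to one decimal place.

Free-air correction = 0.3086 × -215.7 = -66.57 mGal
Free-air anomaly = 978386.23 − 978505.06 + (-66.57) = -185.40 mGal

-185.4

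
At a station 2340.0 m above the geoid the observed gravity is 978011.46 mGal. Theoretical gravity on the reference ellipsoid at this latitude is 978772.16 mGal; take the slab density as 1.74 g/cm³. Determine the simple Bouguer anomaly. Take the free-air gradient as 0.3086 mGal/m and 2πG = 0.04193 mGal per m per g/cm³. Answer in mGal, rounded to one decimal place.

Free-air correction = 0.3086 × 2340.0 = 722.12 mGal
Free-air anomaly = 978011.46 − 978772.16 + (722.12) = -38.58 mGal
Bouguer slab correction = 0.04193 × 1.74 × 2340.0 = 170.72 mGal
Simple Bouguer anomaly = -38.58 − (170.72) = -209.30 mGal

-209.3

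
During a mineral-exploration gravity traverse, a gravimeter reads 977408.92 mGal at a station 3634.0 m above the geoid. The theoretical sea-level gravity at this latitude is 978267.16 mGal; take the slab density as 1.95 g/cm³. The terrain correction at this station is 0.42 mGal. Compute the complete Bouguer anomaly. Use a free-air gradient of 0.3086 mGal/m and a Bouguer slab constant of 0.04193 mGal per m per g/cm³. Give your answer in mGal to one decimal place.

-33.5

Free-air correction = 0.3086 × 3634.0 = 1121.45 mGal
Free-air anomaly = 977408.92 − 978267.16 + (1121.45) = 263.21 mGal
Bouguer slab correction = 0.04193 × 1.95 × 3634.0 = 297.13 mGal
Simple Bouguer anomaly = 263.21 − (297.13) = -33.92 mGal
Complete Bouguer anomaly = -33.92 + 0.42 = -33.50 mGal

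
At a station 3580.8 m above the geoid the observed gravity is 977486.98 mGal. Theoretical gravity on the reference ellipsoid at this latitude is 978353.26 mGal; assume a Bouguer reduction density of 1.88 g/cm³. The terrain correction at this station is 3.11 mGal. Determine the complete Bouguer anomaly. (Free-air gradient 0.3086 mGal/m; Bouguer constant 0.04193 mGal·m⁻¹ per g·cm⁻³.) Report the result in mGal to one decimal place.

Free-air correction = 0.3086 × 3580.8 = 1105.03 mGal
Free-air anomaly = 977486.98 − 978353.26 + (1105.03) = 238.75 mGal
Bouguer slab correction = 0.04193 × 1.88 × 3580.8 = 282.27 mGal
Simple Bouguer anomaly = 238.75 − (282.27) = -43.52 mGal
Complete Bouguer anomaly = -43.52 + 3.11 = -40.41 mGal

-40.4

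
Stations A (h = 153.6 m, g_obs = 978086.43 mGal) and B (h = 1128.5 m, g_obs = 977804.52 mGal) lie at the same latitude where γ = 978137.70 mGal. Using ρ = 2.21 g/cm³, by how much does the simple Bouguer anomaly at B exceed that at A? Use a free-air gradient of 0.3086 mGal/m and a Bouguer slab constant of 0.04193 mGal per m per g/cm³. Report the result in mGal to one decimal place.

Δg_SB(A) = 978086.43 − 978137.70 + 0.3086×153.6 − 0.04193×2.21×153.6 = -18.10 mGal
Δg_SB(B) = 977804.52 − 978137.70 + 0.3086×1128.5 − 0.04193×2.21×1128.5 = -89.50 mGal
Difference = -89.50 − (-18.10) = -71.40 mGal

-71.4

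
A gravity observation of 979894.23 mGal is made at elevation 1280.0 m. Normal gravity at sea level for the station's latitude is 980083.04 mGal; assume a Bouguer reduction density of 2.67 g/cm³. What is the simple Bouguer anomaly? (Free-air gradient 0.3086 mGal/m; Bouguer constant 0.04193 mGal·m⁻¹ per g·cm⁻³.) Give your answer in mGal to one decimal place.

Free-air correction = 0.3086 × 1280.0 = 395.01 mGal
Free-air anomaly = 979894.23 − 980083.04 + (395.01) = 206.20 mGal
Bouguer slab correction = 0.04193 × 2.67 × 1280.0 = 143.30 mGal
Simple Bouguer anomaly = 206.20 − (143.30) = 62.90 mGal

62.9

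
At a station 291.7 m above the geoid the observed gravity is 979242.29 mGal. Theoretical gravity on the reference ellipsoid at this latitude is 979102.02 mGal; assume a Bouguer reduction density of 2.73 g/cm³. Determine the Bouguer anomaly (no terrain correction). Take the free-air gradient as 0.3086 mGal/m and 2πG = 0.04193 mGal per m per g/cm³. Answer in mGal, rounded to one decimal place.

Free-air correction = 0.3086 × 291.7 = 90.02 mGal
Free-air anomaly = 979242.29 − 979102.02 + (90.02) = 230.29 mGal
Bouguer slab correction = 0.04193 × 2.73 × 291.7 = 33.39 mGal
Simple Bouguer anomaly = 230.29 − (33.39) = 196.90 mGal

196.9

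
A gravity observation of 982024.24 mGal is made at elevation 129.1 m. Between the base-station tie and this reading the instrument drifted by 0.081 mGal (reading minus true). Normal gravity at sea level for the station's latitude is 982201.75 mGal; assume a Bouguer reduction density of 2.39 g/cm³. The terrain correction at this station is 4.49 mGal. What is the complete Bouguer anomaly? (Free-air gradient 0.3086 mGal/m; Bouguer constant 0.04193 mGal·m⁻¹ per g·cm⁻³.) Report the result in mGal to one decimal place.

Drift-corrected reading = 982024.24 − (0.081) = 982024.159 mGal
Free-air correction = 0.3086 × 129.1 = 39.84 mGal
Free-air anomaly = 982024.159 − 982201.75 + (39.84) = -137.751 mGal
Bouguer slab correction = 0.04193 × 2.39 × 129.1 = 12.94 mGal
Simple Bouguer anomaly = -137.751 − (12.94) = -150.691 mGal
Complete Bouguer anomaly = -150.691 + 4.49 = -146.201 mGal

-146.2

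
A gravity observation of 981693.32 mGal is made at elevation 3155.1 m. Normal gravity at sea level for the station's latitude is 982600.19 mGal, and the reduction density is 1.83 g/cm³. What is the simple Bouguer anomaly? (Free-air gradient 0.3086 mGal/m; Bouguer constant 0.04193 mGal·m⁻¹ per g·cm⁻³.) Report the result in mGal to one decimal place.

Free-air correction = 0.3086 × 3155.1 = 973.66 mGal
Free-air anomaly = 981693.32 − 982600.19 + (973.66) = 66.79 mGal
Bouguer slab correction = 0.04193 × 1.83 × 3155.1 = 242.10 mGal
Simple Bouguer anomaly = 66.79 − (242.10) = -175.31 mGal

-175.3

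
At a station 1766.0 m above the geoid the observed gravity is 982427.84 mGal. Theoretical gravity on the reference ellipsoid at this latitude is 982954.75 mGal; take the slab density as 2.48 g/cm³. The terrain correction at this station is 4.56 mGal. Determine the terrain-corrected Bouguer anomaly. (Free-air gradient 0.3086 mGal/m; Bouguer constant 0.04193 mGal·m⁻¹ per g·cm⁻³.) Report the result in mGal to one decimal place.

Free-air correction = 0.3086 × 1766.0 = 544.99 mGal
Free-air anomaly = 982427.84 − 982954.75 + (544.99) = 18.08 mGal
Bouguer slab correction = 0.04193 × 2.48 × 1766.0 = 183.64 mGal
Simple Bouguer anomaly = 18.08 − (183.64) = -165.56 mGal
Complete Bouguer anomaly = -165.56 + 4.56 = -161.00 mGal

-161.0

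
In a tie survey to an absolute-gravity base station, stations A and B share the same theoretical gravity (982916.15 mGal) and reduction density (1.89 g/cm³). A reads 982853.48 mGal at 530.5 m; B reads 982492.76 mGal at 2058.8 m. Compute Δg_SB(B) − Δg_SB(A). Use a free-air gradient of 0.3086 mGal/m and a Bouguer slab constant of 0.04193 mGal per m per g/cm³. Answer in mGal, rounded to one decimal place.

Δg_SB(A) = 982853.48 − 982916.15 + 0.3086×530.5 − 0.04193×1.89×530.5 = 59.00 mGal
Δg_SB(B) = 982492.76 − 982916.15 + 0.3086×2058.8 − 0.04193×1.89×2058.8 = 48.80 mGal
Difference = 48.80 − (59.00) = -10.20 mGal

-10.2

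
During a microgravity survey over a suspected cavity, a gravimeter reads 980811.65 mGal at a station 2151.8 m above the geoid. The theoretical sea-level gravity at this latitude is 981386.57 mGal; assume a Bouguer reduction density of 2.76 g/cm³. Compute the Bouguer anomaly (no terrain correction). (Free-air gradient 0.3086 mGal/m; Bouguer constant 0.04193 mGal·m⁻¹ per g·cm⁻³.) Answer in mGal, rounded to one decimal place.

Free-air correction = 0.3086 × 2151.8 = 664.05 mGal
Free-air anomaly = 980811.65 − 981386.57 + (664.05) = 89.13 mGal
Bouguer slab correction = 0.04193 × 2.76 × 2151.8 = 249.02 mGal
Simple Bouguer anomaly = 89.13 − (249.02) = -159.89 mGal

-159.9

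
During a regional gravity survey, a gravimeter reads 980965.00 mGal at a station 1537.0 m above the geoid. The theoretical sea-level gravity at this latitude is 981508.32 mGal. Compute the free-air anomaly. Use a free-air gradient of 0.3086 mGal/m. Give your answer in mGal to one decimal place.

-69.0

Free-air correction = 0.3086 × 1537.0 = 474.32 mGal
Free-air anomaly = 980965.00 − 981508.32 + (474.32) = -69.00 mGal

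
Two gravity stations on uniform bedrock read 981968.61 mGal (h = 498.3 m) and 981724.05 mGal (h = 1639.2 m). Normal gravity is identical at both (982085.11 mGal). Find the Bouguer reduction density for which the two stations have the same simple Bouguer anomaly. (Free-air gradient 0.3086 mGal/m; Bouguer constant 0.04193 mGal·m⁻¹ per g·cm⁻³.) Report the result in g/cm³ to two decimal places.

2.25

Δg_obs = 981724.05 − 981968.61 = -244.56 mGal over Δh = 1639.2 − 498.3 = 1140.9 m
Equal Bouguer anomalies ⇒ Δg_obs + (0.3086 − 0.04193ρ)·Δh = 0
0.3086 − 0.04193ρ = −Δg_obs/Δh = 0.21436
ρ = (0.3086 − 0.21436) / 0.04193 = 2.25 g/cm³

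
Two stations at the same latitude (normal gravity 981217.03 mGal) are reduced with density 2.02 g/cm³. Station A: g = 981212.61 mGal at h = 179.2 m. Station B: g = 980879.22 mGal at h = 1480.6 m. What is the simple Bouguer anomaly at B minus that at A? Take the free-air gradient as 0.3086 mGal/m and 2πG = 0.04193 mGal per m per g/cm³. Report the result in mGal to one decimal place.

-42.0

Δg_SB(A) = 981212.61 − 981217.03 + 0.3086×179.2 − 0.04193×2.02×179.2 = 35.70 mGal
Δg_SB(B) = 980879.22 − 981217.03 + 0.3086×1480.6 − 0.04193×2.02×1480.6 = -6.30 mGal
Difference = -6.30 − (35.70) = -42.00 mGal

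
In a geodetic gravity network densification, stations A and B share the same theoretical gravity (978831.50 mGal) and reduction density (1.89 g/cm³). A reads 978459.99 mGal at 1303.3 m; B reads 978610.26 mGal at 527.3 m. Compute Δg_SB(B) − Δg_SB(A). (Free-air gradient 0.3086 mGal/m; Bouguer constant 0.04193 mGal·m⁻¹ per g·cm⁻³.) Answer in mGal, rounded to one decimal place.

Δg_SB(A) = 978459.99 − 978831.50 + 0.3086×1303.3 − 0.04193×1.89×1303.3 = -72.60 mGal
Δg_SB(B) = 978610.26 − 978831.50 + 0.3086×527.3 − 0.04193×1.89×527.3 = -100.30 mGal
Difference = -100.30 − (-72.60) = -27.70 mGal

-27.7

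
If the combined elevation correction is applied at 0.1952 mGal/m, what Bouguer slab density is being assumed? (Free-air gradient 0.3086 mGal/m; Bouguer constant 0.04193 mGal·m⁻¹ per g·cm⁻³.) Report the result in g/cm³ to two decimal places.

2.70

0.1952 = 0.3086 − 0.04193 × ρ
ρ = (0.3086 − 0.1952) / 0.04193 = 2.70 g/cm³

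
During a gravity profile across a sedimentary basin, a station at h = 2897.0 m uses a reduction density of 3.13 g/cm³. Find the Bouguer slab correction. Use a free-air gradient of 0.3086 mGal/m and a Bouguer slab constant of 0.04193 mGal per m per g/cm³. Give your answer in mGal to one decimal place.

Bouguer slab correction = 0.04193 × 3.13 × 2897.0 = 380.2 mGal

380.2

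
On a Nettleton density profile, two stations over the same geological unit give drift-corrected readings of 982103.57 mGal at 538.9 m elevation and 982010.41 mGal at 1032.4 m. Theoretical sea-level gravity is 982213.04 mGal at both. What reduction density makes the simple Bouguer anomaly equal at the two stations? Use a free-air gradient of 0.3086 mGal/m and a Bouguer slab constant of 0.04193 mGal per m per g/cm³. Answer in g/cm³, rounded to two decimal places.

Δg_obs = 982010.41 − 982103.57 = -93.16 mGal over Δh = 1032.4 − 538.9 = 493.5 m
Equal Bouguer anomalies ⇒ Δg_obs + (0.3086 − 0.04193ρ)·Δh = 0
0.3086 − 0.04193ρ = −Δg_obs/Δh = 0.18877
ρ = (0.3086 − 0.18877) / 0.04193 = 2.86 g/cm³

2.86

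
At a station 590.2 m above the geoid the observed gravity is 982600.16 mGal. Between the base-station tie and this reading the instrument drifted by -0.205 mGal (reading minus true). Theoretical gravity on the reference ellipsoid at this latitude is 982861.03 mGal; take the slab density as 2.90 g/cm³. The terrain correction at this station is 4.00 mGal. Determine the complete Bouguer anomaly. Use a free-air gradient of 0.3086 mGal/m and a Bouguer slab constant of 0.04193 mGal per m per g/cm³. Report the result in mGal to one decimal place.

-146.3

Drift-corrected reading = 982600.16 − (-0.205) = 982600.365 mGal
Free-air correction = 0.3086 × 590.2 = 182.14 mGal
Free-air anomaly = 982600.365 − 982861.03 + (182.14) = -78.525 mGal
Bouguer slab correction = 0.04193 × 2.90 × 590.2 = 71.77 mGal
Simple Bouguer anomaly = -78.525 − (71.77) = -150.295 mGal
Complete Bouguer anomaly = -150.295 + 4.00 = -146.295 mGal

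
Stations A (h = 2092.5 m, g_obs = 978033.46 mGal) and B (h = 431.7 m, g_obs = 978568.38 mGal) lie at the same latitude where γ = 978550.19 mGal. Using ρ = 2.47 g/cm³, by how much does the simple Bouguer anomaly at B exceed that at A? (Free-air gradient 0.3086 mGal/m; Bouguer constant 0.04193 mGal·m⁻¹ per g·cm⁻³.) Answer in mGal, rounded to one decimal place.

Δg_SB(A) = 978033.46 − 978550.19 + 0.3086×2092.5 − 0.04193×2.47×2092.5 = -87.70 mGal
Δg_SB(B) = 978568.38 − 978550.19 + 0.3086×431.7 − 0.04193×2.47×431.7 = 106.70 mGal
Difference = 106.70 − (-87.70) = 194.40 mGal

194.4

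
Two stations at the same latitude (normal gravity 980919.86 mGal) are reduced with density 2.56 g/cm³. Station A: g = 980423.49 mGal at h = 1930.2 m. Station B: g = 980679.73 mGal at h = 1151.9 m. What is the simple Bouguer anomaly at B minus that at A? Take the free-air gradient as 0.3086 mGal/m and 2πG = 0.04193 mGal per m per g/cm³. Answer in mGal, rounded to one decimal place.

Δg_SB(A) = 980423.49 − 980919.86 + 0.3086×1930.2 − 0.04193×2.56×1930.2 = -107.90 mGal
Δg_SB(B) = 980679.73 − 980919.86 + 0.3086×1151.9 − 0.04193×2.56×1151.9 = -8.30 mGal
Difference = -8.30 − (-107.90) = 99.60 mGal

99.6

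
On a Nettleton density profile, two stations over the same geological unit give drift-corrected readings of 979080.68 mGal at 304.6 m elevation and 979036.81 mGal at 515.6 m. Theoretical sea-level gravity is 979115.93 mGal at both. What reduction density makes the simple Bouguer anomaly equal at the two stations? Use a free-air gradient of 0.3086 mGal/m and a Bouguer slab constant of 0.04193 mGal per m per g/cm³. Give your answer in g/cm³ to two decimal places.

Δg_obs = 979036.81 − 979080.68 = -43.87 mGal over Δh = 515.6 − 304.6 = 211.0 m
Equal Bouguer anomalies ⇒ Δg_obs + (0.3086 − 0.04193ρ)·Δh = 0
0.3086 − 0.04193ρ = −Δg_obs/Δh = 0.20791
ρ = (0.3086 − 0.20791) / 0.04193 = 2.40 g/cm³

2.40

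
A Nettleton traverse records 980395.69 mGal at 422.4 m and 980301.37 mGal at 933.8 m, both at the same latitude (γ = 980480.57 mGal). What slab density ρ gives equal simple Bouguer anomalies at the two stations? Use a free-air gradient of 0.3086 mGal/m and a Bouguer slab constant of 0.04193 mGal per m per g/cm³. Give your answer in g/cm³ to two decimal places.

2.96

Δg_obs = 980301.37 − 980395.69 = -94.32 mGal over Δh = 933.8 − 422.4 = 511.4 m
Equal Bouguer anomalies ⇒ Δg_obs + (0.3086 − 0.04193ρ)·Δh = 0
0.3086 − 0.04193ρ = −Δg_obs/Δh = 0.18443
ρ = (0.3086 − 0.18443) / 0.04193 = 2.96 g/cm³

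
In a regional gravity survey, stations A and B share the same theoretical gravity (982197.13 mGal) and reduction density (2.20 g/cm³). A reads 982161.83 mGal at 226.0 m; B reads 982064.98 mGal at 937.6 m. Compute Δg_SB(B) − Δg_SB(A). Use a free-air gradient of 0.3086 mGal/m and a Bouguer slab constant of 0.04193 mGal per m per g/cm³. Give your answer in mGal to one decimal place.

Δg_SB(A) = 982161.83 − 982197.13 + 0.3086×226.0 − 0.04193×2.20×226.0 = 13.60 mGal
Δg_SB(B) = 982064.98 − 982197.13 + 0.3086×937.6 − 0.04193×2.20×937.6 = 70.70 mGal
Difference = 70.70 − (13.60) = 57.10 mGal

57.1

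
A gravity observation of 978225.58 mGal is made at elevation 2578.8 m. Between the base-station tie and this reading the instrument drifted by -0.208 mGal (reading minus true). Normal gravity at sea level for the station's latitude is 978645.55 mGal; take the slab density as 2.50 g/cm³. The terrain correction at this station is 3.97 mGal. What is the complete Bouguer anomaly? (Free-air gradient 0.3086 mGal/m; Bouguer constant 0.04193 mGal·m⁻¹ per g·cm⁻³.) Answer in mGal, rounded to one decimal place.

109.7

Drift-corrected reading = 978225.58 − (-0.208) = 978225.788 mGal
Free-air correction = 0.3086 × 2578.8 = 795.82 mGal
Free-air anomaly = 978225.788 − 978645.55 + (795.82) = 376.058 mGal
Bouguer slab correction = 0.04193 × 2.50 × 2578.8 = 270.32 mGal
Simple Bouguer anomaly = 376.058 − (270.32) = 105.738 mGal
Complete Bouguer anomaly = 105.738 + 3.97 = 109.708 mGal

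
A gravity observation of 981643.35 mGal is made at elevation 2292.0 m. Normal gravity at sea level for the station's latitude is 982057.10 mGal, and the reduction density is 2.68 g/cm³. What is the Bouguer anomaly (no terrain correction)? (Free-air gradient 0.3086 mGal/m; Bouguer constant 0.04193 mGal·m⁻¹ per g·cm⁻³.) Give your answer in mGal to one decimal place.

Free-air correction = 0.3086 × 2292.0 = 707.31 mGal
Free-air anomaly = 981643.35 − 982057.10 + (707.31) = 293.56 mGal
Bouguer slab correction = 0.04193 × 2.68 × 2292.0 = 257.56 mGal
Simple Bouguer anomaly = 293.56 − (257.56) = 36.00 mGal

36.0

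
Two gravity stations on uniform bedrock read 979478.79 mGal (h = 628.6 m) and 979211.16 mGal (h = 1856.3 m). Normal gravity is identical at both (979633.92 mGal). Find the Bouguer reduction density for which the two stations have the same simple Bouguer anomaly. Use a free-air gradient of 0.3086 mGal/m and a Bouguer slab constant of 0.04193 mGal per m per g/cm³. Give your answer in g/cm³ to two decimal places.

Δg_obs = 979211.16 − 979478.79 = -267.63 mGal over Δh = 1856.3 − 628.6 = 1227.7 m
Equal Bouguer anomalies ⇒ Δg_obs + (0.3086 − 0.04193ρ)·Δh = 0
0.3086 − 0.04193ρ = −Δg_obs/Δh = 0.21799
ρ = (0.3086 − 0.21799) / 0.04193 = 2.16 g/cm³

2.16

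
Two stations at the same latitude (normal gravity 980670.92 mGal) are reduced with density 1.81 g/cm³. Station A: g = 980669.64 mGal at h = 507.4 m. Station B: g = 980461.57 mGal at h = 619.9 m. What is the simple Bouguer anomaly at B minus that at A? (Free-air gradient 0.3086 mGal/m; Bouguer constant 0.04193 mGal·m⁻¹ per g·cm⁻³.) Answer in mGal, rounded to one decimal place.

Δg_SB(A) = 980669.64 − 980670.92 + 0.3086×507.4 − 0.04193×1.81×507.4 = 116.80 mGal
Δg_SB(B) = 980461.57 − 980670.92 + 0.3086×619.9 − 0.04193×1.81×619.9 = -65.10 mGal
Difference = -65.10 − (116.80) = -181.90 mGal

-181.9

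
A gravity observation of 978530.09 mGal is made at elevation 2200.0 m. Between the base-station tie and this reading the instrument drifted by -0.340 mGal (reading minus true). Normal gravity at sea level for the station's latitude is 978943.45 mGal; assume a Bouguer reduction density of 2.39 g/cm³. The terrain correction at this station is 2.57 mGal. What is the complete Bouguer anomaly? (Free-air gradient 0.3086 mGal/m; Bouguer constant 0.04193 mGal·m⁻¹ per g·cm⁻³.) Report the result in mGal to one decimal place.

48.0

Drift-corrected reading = 978530.09 − (-0.340) = 978530.430 mGal
Free-air correction = 0.3086 × 2200.0 = 678.92 mGal
Free-air anomaly = 978530.430 − 978943.45 + (678.92) = 265.900 mGal
Bouguer slab correction = 0.04193 × 2.39 × 2200.0 = 220.47 mGal
Simple Bouguer anomaly = 265.900 − (220.47) = 45.430 mGal
Complete Bouguer anomaly = 45.430 + 2.57 = 48.000 mGal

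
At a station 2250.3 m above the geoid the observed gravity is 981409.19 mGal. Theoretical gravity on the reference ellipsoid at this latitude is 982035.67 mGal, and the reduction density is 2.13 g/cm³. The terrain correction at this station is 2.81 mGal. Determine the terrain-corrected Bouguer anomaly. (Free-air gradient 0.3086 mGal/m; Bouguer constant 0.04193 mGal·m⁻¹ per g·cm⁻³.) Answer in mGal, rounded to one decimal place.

Free-air correction = 0.3086 × 2250.3 = 694.44 mGal
Free-air anomaly = 981409.19 − 982035.67 + (694.44) = 67.96 mGal
Bouguer slab correction = 0.04193 × 2.13 × 2250.3 = 200.98 mGal
Simple Bouguer anomaly = 67.96 − (200.98) = -133.02 mGal
Complete Bouguer anomaly = -133.02 + 2.81 = -130.21 mGal

-130.2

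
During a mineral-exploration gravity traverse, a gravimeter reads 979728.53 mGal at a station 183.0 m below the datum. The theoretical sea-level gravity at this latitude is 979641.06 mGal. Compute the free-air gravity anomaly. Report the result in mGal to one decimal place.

31.0

Free-air correction = 0.3086 × -183.0 = -56.47 mGal
Free-air anomaly = 979728.53 − 979641.06 + (-56.47) = 31.00 mGal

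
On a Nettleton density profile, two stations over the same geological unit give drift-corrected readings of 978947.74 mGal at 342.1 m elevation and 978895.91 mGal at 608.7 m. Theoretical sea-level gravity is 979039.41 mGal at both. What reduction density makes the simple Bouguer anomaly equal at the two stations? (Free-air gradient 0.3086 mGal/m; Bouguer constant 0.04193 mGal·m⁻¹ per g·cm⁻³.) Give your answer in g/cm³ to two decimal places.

2.72

Δg_obs = 978895.91 − 978947.74 = -51.83 mGal over Δh = 608.7 − 342.1 = 266.6 m
Equal Bouguer anomalies ⇒ Δg_obs + (0.3086 − 0.04193ρ)·Δh = 0
0.3086 − 0.04193ρ = −Δg_obs/Δh = 0.19441
ρ = (0.3086 − 0.19441) / 0.04193 = 2.72 g/cm³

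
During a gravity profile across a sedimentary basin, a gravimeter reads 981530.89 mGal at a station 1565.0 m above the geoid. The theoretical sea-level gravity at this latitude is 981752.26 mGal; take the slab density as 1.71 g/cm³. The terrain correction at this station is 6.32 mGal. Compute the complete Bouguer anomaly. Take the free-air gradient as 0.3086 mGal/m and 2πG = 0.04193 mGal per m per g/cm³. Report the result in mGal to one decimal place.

155.7

Free-air correction = 0.3086 × 1565.0 = 482.96 mGal
Free-air anomaly = 981530.89 − 981752.26 + (482.96) = 261.59 mGal
Bouguer slab correction = 0.04193 × 1.71 × 1565.0 = 112.21 mGal
Simple Bouguer anomaly = 261.59 − (112.21) = 149.38 mGal
Complete Bouguer anomaly = 149.38 + 6.32 = 155.70 mGal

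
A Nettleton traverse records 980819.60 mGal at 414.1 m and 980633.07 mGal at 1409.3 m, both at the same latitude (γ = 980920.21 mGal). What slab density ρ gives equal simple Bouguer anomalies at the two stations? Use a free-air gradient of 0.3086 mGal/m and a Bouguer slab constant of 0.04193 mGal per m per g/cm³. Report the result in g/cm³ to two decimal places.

Δg_obs = 980633.07 − 980819.60 = -186.53 mGal over Δh = 1409.3 − 414.1 = 995.2 m
Equal Bouguer anomalies ⇒ Δg_obs + (0.3086 − 0.04193ρ)·Δh = 0
0.3086 − 0.04193ρ = −Δg_obs/Δh = 0.18743
ρ = (0.3086 − 0.18743) / 0.04193 = 2.89 g/cm³

2.89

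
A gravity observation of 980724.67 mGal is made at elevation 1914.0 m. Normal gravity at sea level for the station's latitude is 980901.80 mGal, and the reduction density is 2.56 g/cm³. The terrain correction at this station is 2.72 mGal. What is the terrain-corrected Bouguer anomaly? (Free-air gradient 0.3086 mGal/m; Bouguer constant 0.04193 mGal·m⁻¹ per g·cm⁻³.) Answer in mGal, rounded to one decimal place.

Free-air correction = 0.3086 × 1914.0 = 590.66 mGal
Free-air anomaly = 980724.67 − 980901.80 + (590.66) = 413.53 mGal
Bouguer slab correction = 0.04193 × 2.56 × 1914.0 = 205.45 mGal
Simple Bouguer anomaly = 413.53 − (205.45) = 208.08 mGal
Complete Bouguer anomaly = 208.08 + 2.72 = 210.80 mGal

210.8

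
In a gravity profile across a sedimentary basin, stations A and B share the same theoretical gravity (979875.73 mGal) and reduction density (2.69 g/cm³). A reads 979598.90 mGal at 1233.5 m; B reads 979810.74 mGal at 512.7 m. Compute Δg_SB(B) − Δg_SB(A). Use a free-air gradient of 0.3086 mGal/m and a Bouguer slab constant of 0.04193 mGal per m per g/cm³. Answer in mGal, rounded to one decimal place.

70.7

Δg_SB(A) = 979598.90 − 979875.73 + 0.3086×1233.5 − 0.04193×2.69×1233.5 = -35.30 mGal
Δg_SB(B) = 979810.74 − 979875.73 + 0.3086×512.7 − 0.04193×2.69×512.7 = 35.40 mGal
Difference = 35.40 − (-35.30) = 70.70 mGal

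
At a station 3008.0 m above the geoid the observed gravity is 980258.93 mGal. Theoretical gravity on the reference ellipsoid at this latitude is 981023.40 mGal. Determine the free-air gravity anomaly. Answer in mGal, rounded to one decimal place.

Free-air correction = 0.3086 × 3008.0 = 928.27 mGal
Free-air anomaly = 980258.93 − 981023.40 + (928.27) = 163.80 mGal

163.8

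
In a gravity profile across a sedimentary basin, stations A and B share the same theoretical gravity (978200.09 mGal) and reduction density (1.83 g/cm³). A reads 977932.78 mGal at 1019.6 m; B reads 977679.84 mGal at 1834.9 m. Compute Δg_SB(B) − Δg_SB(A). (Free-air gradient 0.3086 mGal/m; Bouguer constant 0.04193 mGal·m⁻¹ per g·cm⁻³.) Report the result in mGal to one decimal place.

Δg_SB(A) = 977932.78 − 978200.09 + 0.3086×1019.6 − 0.04193×1.83×1019.6 = -30.90 mGal
Δg_SB(B) = 977679.84 − 978200.09 + 0.3086×1834.9 − 0.04193×1.83×1834.9 = -94.80 mGal
Difference = -94.80 − (-30.90) = -63.90 mGal

-63.9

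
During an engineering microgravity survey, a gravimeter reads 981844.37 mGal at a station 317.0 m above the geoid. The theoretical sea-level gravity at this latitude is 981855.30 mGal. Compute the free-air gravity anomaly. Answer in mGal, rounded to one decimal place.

86.9

Free-air correction = 0.3086 × 317.0 = 97.83 mGal
Free-air anomaly = 981844.37 − 981855.30 + (97.83) = 86.90 mGal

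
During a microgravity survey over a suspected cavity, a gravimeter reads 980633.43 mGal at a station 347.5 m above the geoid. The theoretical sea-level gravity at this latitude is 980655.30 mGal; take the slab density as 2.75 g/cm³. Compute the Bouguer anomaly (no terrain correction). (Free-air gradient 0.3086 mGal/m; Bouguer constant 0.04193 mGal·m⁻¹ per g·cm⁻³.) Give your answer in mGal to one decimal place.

Free-air correction = 0.3086 × 347.5 = 107.24 mGal
Free-air anomaly = 980633.43 − 980655.30 + (107.24) = 85.37 mGal
Bouguer slab correction = 0.04193 × 2.75 × 347.5 = 40.07 mGal
Simple Bouguer anomaly = 85.37 − (40.07) = 45.30 mGal

45.3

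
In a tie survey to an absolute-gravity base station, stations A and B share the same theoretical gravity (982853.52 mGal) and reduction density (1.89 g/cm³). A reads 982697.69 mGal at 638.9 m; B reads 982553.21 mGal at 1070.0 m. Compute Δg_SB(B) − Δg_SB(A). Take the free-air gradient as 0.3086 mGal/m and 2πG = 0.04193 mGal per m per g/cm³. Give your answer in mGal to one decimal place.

Δg_SB(A) = 982697.69 − 982853.52 + 0.3086×638.9 − 0.04193×1.89×638.9 = -9.30 mGal
Δg_SB(B) = 982553.21 − 982853.52 + 0.3086×1070.0 − 0.04193×1.89×1070.0 = -54.90 mGal
Difference = -54.90 − (-9.30) = -45.60 mGal

-45.6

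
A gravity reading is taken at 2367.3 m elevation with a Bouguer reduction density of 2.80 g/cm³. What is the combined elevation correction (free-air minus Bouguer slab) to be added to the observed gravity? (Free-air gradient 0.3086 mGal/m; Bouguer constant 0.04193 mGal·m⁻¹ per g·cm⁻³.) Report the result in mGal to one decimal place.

452.6

Combined gradient = 0.3086 − 0.04193 × 2.80 = 0.1911960 mGal/m
Combined elevation correction = 0.1911960 × 2367.3 = 452.6 mGal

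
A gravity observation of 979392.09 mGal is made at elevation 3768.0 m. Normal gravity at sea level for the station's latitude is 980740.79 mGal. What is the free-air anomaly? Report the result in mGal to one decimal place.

Free-air correction = 0.3086 × 3768.0 = 1162.80 mGal
Free-air anomaly = 979392.09 − 980740.79 + (1162.80) = -185.90 mGal

-185.9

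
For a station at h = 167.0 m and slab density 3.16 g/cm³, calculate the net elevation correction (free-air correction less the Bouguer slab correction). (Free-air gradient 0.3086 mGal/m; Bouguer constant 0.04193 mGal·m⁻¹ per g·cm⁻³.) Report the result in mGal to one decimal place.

29.4

Combined gradient = 0.3086 − 0.04193 × 3.16 = 0.1761012 mGal/m
Combined elevation correction = 0.1761012 × 167.0 = 29.4 mGal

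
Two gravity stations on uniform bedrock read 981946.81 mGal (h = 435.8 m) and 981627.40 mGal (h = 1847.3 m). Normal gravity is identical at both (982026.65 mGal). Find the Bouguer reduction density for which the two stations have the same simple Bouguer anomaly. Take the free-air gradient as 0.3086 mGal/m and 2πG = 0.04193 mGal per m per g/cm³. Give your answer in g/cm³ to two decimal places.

1.96

Δg_obs = 981627.40 − 981946.81 = -319.41 mGal over Δh = 1847.3 − 435.8 = 1411.5 m
Equal Bouguer anomalies ⇒ Δg_obs + (0.3086 − 0.04193ρ)·Δh = 0
0.3086 − 0.04193ρ = −Δg_obs/Δh = 0.22629
ρ = (0.3086 − 0.22629) / 0.04193 = 1.96 g/cm³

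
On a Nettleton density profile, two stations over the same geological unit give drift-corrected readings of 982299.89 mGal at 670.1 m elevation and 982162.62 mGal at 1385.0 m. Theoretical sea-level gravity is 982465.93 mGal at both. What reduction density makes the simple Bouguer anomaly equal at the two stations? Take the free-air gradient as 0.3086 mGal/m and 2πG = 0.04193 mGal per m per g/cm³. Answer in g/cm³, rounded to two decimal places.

Δg_obs = 982162.62 − 982299.89 = -137.27 mGal over Δh = 1385.0 − 670.1 = 714.9 m
Equal Bouguer anomalies ⇒ Δg_obs + (0.3086 − 0.04193ρ)·Δh = 0
0.3086 − 0.04193ρ = −Δg_obs/Δh = 0.19201
ρ = (0.3086 − 0.19201) / 0.04193 = 2.78 g/cm³

2.78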